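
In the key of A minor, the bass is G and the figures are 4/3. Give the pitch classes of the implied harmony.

G, B, C, E

The written figures 4/3 are shorthand for 6/4/3: the 6 is implied.
A third above G in this key is B.
A fourth above G in this key is C.
A sixth above G in this key is E.
Together with the bass G, this spells C major seventh in second inversion.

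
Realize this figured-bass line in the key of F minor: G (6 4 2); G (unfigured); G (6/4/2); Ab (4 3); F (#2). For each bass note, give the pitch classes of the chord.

G, Ab, C, Eb | G, Bb, Db | G, Ab, C, Eb | Ab, C, Db, F | F, G#, Bb, Db

G (6/4/2): G, Ab, C, Eb.
G (5/3): G, Bb, Db.
G (6/4/2): G, Ab, C, Eb.
Ab (6/4/3): Ab, C, Db, F.
F (6/4/#2): F, G#, Bb, Db.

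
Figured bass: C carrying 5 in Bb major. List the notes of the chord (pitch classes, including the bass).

C, Eb, G

The written figures 5 are shorthand for 5/3: the 3 is implied.
A third above C in this key is Eb.
A fifth above C in this key is G.
Together with the bass C, this spells C minor in root position.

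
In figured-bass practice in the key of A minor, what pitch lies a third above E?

G

Counting 2 letter steps above E lands on G; in A minor, that letter is G.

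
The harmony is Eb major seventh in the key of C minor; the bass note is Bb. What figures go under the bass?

4/3

Bb is the fifth of Eb major seventh, so the chord is in second inversion.
A seventh chord in second inversion is figured 6/4/3, conventionally abbreviated 4/3.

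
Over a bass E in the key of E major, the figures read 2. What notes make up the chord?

The written figures 2 are shorthand for 6/4/2: the 6/4 are implied.
A second above E in this key is F#.
A fourth above E in this key is A.
A sixth above E in this key is C#.
Together with the bass E, this spells F# minor seventh in third inversion.

E, F#, A, C#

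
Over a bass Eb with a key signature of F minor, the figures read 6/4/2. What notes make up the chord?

A second above Eb in this key is F.
A fourth above Eb in this key is Ab.
A sixth above Eb in this key is C.
Together with the bass Eb, this spells F minor seventh in third inversion.

Eb, F, Ab, C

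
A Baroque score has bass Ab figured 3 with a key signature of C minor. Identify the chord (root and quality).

Ab major

The figures 3 indicate a triad in root position.
In root position the bass is the root, so the root is Ab.
The chord tones are Ab, C, Eb, giving Ab major.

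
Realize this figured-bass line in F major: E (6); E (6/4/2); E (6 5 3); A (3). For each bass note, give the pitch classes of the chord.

E (6/3): E, G, C.
E (6/4/2): E, F, A, C.
E (6/5/3): E, G, Bb, C.
A (5/3): A, C, E.

E, G, C | E, F, A, C | E, G, Bb, C | A, C, E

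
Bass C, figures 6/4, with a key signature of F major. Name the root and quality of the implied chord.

F major

The figures 6/4 indicate a triad in second inversion.
In second inversion the root lies a fourth above the bass: a fourth above C in F major is F.
The chord tones are C, F, A, giving F major.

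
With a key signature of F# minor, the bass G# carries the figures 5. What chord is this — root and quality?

G# diminished

The figures 5 indicate a triad in root position.
In root position the bass is the root, so the root is G#.
The chord tones are G#, B, D, giving G# diminished.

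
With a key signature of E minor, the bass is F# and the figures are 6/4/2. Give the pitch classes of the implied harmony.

A second above F# in this key is G.
A fourth above F# in this key is B.
A sixth above F# in this key is D.
Together with the bass F#, this spells G major seventh in third inversion.

F#, G, B, D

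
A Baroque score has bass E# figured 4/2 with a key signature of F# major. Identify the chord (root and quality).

The figures 4/2 indicate a seventh chord in third inversion.
In third inversion the root lies a second above the bass: a second above E# in F# major is F#.
The chord tones are E#, F#, A#, C#, giving F# major seventh.

F# major seventh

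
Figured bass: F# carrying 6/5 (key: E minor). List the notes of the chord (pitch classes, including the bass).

F#, A, C, D

The written figures 6/5 are shorthand for 6/5/3: the 3 is implied.
A third above F# in this key is A.
A fifth above F# in this key is C.
A sixth above F# in this key is D.
Together with the bass F#, this spells D dominant seventh in first inversion.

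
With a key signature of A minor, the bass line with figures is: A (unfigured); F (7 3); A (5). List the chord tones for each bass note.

A (5/3): A, C, E.
F (7/5/3): F, A, C, E.
A (5/3): A, C, E.

A, C, E | F, A, C, E | A, C, E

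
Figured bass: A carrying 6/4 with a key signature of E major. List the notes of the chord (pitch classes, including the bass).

A, D#, F#

A fourth above A in this key is D#.
A sixth above A in this key is F#.
Together with the bass A, this spells D# diminished in second inversion.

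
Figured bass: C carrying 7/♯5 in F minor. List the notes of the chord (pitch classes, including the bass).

C, Eb, G#, Bb

The written figures 7/♯5 are shorthand for 7/5/3: the 3 is implied.
A third above C in this key is Eb.
A fifth above C in this key is G, raised to G# by the sharp.
A seventh above C in this key is Bb.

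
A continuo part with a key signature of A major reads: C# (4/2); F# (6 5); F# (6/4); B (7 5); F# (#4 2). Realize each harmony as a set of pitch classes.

C# (6/4/2): C#, D, F#, A.
F# (6/5/3): F#, A, C#, D.
F# (6/4): F#, B, D.
B (7/5/3): B, D, F#, A.
F# (6/#4/2): F#, G#, B#, D.

C#, D, F#, A | F#, A, C#, D | F#, B, D | B, D, F#, A | F#, G#, B#, D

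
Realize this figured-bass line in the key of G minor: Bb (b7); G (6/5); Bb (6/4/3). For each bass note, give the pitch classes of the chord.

Bb, D, F, Ab | G, Bb, D, Eb | Bb, D, Eb, G

Bb (b7/5/3): Bb, D, F, Ab.
G (6/5/3): G, Bb, D, Eb.
Bb (6/4/3): Bb, D, Eb, G.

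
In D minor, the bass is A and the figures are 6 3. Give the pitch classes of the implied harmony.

A, C, F

A third above A in this key is C.
A sixth above A in this key is F.
Together with the bass A, this spells F major in first inversion.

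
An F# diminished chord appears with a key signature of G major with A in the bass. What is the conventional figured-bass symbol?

A is the third of F# diminished, so the chord is in first inversion.
A triad in first inversion is figured 6/3, conventionally abbreviated 6.

6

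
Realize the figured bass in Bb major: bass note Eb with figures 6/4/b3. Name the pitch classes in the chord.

A third above Eb in this key is G, lowered to Gb by the flat.
A fourth above Eb in this key is A.
A sixth above Eb in this key is C.
Together with the bass Eb, this spells A diminished seventh in second inversion.

Eb, Gb, A, C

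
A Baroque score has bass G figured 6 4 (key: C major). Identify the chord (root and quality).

C major

The figures 6 4 indicate a triad in second inversion.
In second inversion the root lies a fourth above the bass: a fourth above G in C major is C.
The chord tones are G, C, E, giving C major.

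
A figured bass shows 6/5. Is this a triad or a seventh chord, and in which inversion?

6/5 is shorthand for 6/5/3.
Intervals of 6/5/3 above the bass form a seventh chord; the bass is the third, so this is first inversion.

seventh chord, first inversion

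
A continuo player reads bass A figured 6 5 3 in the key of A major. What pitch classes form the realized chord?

A, C#, E, F#

A third above A in this key is C#.
A fifth above A in this key is E.
A sixth above A in this key is F#.
Together with the bass A, this spells F# minor seventh in first inversion.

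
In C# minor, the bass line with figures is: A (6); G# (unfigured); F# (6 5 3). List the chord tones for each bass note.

A, C#, F# | G#, B, D# | F#, A, C#, D#

A (6/3): A, C#, F#.
G# (5/3): G#, B, D#.
F# (6/5/3): F#, A, C#, D#.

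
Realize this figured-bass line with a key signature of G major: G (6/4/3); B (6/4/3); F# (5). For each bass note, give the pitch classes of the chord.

G (6/4/3): G, B, C, E.
B (6/4/3): B, D, E, G.
F# (5/3): F#, A, C.

G, B, C, E | B, D, E, G | F#, A, C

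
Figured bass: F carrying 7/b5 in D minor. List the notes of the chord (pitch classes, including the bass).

F, A, Cb, E

The written figures 7/b5 are shorthand for 7/5/3: the 3 is implied.
A third above F in this key is A.
A fifth above F in this key is C, lowered to Cb by the flat.
A seventh above F in this key is E.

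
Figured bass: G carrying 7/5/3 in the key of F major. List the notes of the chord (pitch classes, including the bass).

G, Bb, D, F

A third above G in this key is Bb.
A fifth above G in this key is D.
A seventh above G in this key is F.
Together with the bass G, this spells G minor seventh in root position.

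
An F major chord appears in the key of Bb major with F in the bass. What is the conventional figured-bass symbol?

F is the root of F major, so the chord is in root position.
A triad in root position is figured 5/3, conventionally abbreviated (no figures — root-position triad).

no figures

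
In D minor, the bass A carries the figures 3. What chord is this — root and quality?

The figures 3 indicate a triad in root position.
In root position the bass is the root, so the root is A.
The chord tones are A, C, E, giving A minor.

A minor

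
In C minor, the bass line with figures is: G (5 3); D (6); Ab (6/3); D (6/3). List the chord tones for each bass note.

G, Bb, D | D, F, Bb | Ab, C, F | D, F, Bb

G (5/3): G, Bb, D.
D (6/3): D, F, Bb.
Ab (6/3): Ab, C, F.
D (6/3): D, F, Bb.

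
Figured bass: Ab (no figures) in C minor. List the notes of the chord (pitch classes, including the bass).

An unfigured bass implies 5/3.
A third above Ab in this key is C.
A fifth above Ab in this key is Eb.
Together with the bass Ab, this spells Ab major in root position.

Ab, C, Eb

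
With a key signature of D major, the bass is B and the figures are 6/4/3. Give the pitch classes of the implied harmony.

A third above B in this key is D.
A fourth above B in this key is E.
A sixth above B in this key is G.
Together with the bass B, this spells E minor seventh in second inversion.

B, D, E, G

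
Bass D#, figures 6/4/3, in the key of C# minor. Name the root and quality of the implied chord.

G# minor seventh

The figures 6/4/3 indicate a seventh chord in second inversion.
In second inversion the root lies a fourth above the bass: a fourth above D# in C# minor is G#.
The chord tones are D#, F#, G#, B, giving G# minor seventh.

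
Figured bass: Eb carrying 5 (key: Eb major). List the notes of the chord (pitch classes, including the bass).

Eb, G, Bb

The written figures 5 are shorthand for 5/3: the 3 is implied.
A third above Eb in this key is G.
A fifth above Eb in this key is Bb.
Together with the bass Eb, this spells Eb major in root position.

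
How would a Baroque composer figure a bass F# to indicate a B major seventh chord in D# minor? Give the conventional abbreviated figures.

F# is the fifth of B major seventh, so the chord is in second inversion.
A seventh chord in second inversion is figured 6/4/3, conventionally abbreviated 4/3.

4/3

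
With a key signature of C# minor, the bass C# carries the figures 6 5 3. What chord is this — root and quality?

The figures 6 5 3 indicate a seventh chord in first inversion.
In first inversion the root lies a sixth above the bass: a sixth above C# in C# minor is A.
The chord tones are C#, E, G#, A, giving A major seventh.

A major seventh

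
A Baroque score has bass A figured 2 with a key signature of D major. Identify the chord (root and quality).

B minor seventh

The figures 2 indicate a seventh chord in third inversion.
In third inversion the root lies a second above the bass: a second above A in D major is B.
The chord tones are A, B, D, F#, giving B minor seventh.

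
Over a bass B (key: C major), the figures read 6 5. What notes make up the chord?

B, D, F, G

The written figures 6 5 are shorthand for 6/5/3: the 3 is implied.
A third above B in this key is D.
A fifth above B in this key is F.
A sixth above B in this key is G.
Together with the bass B, this spells G dominant seventh in first inversion.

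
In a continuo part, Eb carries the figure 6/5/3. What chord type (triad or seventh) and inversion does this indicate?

Intervals of 6/5/3 above the bass form a seventh chord; the bass is the third, so this is first inversion.

seventh chord, first inversion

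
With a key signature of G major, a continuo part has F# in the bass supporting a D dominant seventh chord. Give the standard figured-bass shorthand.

F# is the third of D dominant seventh, so the chord is in first inversion.
A seventh chord in first inversion is figured 6/5/3, conventionally abbreviated 6/5.

6/5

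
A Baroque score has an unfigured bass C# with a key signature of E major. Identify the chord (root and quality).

C# minor

An unfigured bass indicates a triad in root position.
In root position the bass is the root, so the root is C#.
The chord tones are C#, E, G#, giving C# minor.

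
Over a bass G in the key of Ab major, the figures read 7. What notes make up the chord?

The written figures 7 are shorthand for 7/5/3: the 5/3 are implied.
A third above G in this key is Bb.
A fifth above G in this key is Db.
A seventh above G in this key is F.
Together with the bass G, this spells G half-diminished seventh in root position.

G, Bb, Db, F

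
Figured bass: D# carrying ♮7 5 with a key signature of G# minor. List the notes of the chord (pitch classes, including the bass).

D#, F#, A#, C

The written figures ♮7 5 are shorthand for 7/5/3: the 3 is implied.
A third above D# in this key is F#.
A fifth above D# in this key is A#.
A seventh above D# in this key is C#, made natural (C) by the ♮ figure.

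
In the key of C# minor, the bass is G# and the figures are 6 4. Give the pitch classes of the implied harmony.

G#, C#, E

A fourth above G# in this key is C#.
A sixth above G# in this key is E.
Together with the bass G#, this spells C# minor in second inversion.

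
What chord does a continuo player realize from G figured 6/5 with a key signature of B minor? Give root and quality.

E minor seventh

The figures 6/5 indicate a seventh chord in first inversion.
In first inversion the root lies a sixth above the bass: a sixth above G in B minor is E.
The chord tones are G, B, D, E, giving E minor seventh.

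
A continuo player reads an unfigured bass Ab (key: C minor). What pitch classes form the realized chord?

An unfigured bass implies 5/3.
A third above Ab in this key is C.
A fifth above Ab in this key is Eb.
Together with the bass Ab, this spells Ab major in root position.

Ab, C, Eb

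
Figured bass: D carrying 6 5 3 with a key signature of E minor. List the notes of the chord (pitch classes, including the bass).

A third above D in this key is F#.
A fifth above D in this key is A.
A sixth above D in this key is B.
Together with the bass D, this spells B minor seventh in first inversion.

D, F#, A, B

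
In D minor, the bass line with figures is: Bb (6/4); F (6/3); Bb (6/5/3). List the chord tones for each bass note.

Bb (6/4): Bb, E, G.
F (6/3): F, A, D.
Bb (6/5/3): Bb, D, F, G.

Bb, E, G | F, A, D | Bb, D, F, G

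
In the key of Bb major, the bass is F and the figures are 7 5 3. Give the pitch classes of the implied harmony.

F, A, C, Eb

A third above F in this key is A.
A fifth above F in this key is C.
A seventh above F in this key is Eb.
Together with the bass F, this spells F dominant seventh in root position.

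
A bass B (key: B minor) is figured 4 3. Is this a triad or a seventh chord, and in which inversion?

seventh chord, second inversion

4 3 is shorthand for 6/4/3.
Intervals of 6/4/3 above the bass form a seventh chord; the bass is the fifth, so this is second inversion.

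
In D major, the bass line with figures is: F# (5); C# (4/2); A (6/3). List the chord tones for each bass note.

F#, A, C# | C#, D, F#, A | A, C#, F#

F# (5/3): F#, A, C#.
C# (6/4/2): C#, D, F#, A.
A (6/3): A, C#, F#.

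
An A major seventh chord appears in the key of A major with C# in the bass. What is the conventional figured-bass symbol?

6/5

C# is the third of A major seventh, so the chord is in first inversion.
A seventh chord in first inversion is figured 6/5/3, conventionally abbreviated 6/5.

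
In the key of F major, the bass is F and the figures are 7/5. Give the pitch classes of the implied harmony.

F, A, C, E

The written figures 7/5 are shorthand for 7/5/3: the 3 is implied.
A third above F in this key is A.
A fifth above F in this key is C.
A seventh above F in this key is E.
Together with the bass F, this spells F major seventh in root position.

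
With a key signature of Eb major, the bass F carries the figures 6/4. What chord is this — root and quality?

The figures 6/4 indicate a triad in second inversion.
In second inversion the root lies a fourth above the bass: a fourth above F in Eb major is Bb.
The chord tones are F, Bb, D, giving Bb major.

Bb major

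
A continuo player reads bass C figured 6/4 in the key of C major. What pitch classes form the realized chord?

A fourth above C in this key is F.
A sixth above C in this key is A.
Together with the bass C, this spells F major in second inversion.

C, F, A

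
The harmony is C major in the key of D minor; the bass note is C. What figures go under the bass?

C is the root of C major, so the chord is in root position.
A triad in root position is figured 5/3, conventionally abbreviated (no figures — root-position triad).

no figures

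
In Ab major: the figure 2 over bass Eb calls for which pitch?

F

Counting 1 letter step above Eb lands on F; in Ab major, that letter is F.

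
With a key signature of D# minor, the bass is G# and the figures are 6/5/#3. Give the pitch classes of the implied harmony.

A third above G# in this key is B, raised to B# by the sharp.
A fifth above G# in this key is D#.
A sixth above G# in this key is E#.
Together with the bass G#, this spells E# minor seventh in first inversion.

G#, B#, D#, E#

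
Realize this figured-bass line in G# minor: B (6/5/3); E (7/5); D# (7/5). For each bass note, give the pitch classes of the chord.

B, D#, F#, G# | E, G#, B, D# | D#, F#, A#, C#

B (6/5/3): B, D#, F#, G#.
E (7/5/3): E, G#, B, D#.
D# (7/5/3): D#, F#, A#, C#.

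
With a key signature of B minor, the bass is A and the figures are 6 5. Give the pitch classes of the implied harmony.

The written figures 6 5 are shorthand for 6/5/3: the 3 is implied.
A third above A in this key is C#.
A fifth above A in this key is E.
A sixth above A in this key is F#.
Together with the bass A, this spells F# minor seventh in first inversion.

A, C#, E, F#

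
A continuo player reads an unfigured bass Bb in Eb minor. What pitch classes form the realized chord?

Bb, Db, F

An unfigured bass implies 5/3.
A third above Bb in this key is Db.
A fifth above Bb in this key is F.
Together with the bass Bb, this spells Bb minor in root position.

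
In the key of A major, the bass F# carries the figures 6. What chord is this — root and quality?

The figures 6 indicate a triad in first inversion.
In first inversion the root lies a sixth above the bass: a sixth above F# in A major is D.
The chord tones are F#, A, D, giving D major.

D major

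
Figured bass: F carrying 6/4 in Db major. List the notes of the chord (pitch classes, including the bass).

A fourth above F in this key is Bb.
A sixth above F in this key is Db.
Together with the bass F, this spells Bb minor in second inversion.

F, Bb, Db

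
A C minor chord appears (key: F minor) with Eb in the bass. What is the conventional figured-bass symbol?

6

Eb is the third of C minor, so the chord is in first inversion.
A triad in first inversion is figured 6/3, conventionally abbreviated 6.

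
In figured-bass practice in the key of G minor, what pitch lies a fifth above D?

Counting 4 letter steps above D lands on A; in G minor, that letter is A.

A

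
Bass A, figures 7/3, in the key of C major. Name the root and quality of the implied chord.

The figures 7/3 indicate a seventh chord in root position.
In root position the bass is the root, so the root is A.
The chord tones are A, C, E, G, giving A minor seventh.

A minor seventh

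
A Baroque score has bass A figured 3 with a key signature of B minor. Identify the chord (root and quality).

The figures 3 indicate a triad in root position.
In root position the bass is the root, so the root is A.
The chord tones are A, C#, E, giving A major.

A major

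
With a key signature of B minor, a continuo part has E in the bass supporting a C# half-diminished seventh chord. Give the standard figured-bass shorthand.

E is the third of C# half-diminished seventh, so the chord is in first inversion.
A seventh chord in first inversion is figured 6/5/3, conventionally abbreviated 6/5.

6/5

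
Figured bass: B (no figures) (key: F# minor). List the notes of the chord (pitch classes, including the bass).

B, D, F#

An unfigured bass implies 5/3.
A third above B in this key is D.
A fifth above B in this key is F#.
Together with the bass B, this spells B minor in root position.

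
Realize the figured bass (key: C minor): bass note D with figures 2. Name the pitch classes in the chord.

D, Eb, G, Bb

The written figures 2 are shorthand for 6/4/2: the 6/4 are implied.
A second above D in this key is Eb.
A fourth above D in this key is G.
A sixth above D in this key is Bb.
Together with the bass D, this spells Eb major seventh in third inversion.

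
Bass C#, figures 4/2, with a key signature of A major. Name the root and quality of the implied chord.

The figures 4/2 indicate a seventh chord in third inversion.
In third inversion the root lies a second above the bass: a second above C# in A major is D.
The chord tones are C#, D, F#, A, giving D major seventh.

D major seventh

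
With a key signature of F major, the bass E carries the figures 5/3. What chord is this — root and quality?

E diminished

The figures 5/3 indicate a triad in root position.
In root position the bass is the root, so the root is E.
The chord tones are E, G, Bb, giving E diminished.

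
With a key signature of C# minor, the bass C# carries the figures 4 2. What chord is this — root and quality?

The figures 4 2 indicate a seventh chord in third inversion.
In third inversion the root lies a second above the bass: a second above C# in C# minor is D#.
The chord tones are C#, D#, F#, A, giving D# half-diminished seventh.

D# half-diminished seventh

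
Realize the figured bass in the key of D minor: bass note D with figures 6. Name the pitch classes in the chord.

The written figures 6 are shorthand for 6/3: the 3 is implied.
A third above D in this key is F.
A sixth above D in this key is Bb.
Together with the bass D, this spells Bb major in first inversion.

D, F, Bb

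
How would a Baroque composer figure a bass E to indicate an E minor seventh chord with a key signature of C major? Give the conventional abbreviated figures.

E is the root of E minor seventh, so the chord is in root position.
A seventh chord in root position is figured 7/5/3, conventionally abbreviated 7.

7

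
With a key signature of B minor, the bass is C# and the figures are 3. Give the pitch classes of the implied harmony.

C#, E, G

The written figures 3 are shorthand for 5/3: the 5 is implied.
A third above C# in this key is E.
A fifth above C# in this key is G.
Together with the bass C#, this spells C# diminished in root position.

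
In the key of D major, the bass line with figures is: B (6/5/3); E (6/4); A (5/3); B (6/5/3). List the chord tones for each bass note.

B, D, F#, G | E, A, C# | A, C#, E | B, D, F#, G

B (6/5/3): B, D, F#, G.
E (6/4): E, A, C#.
A (5/3): A, C#, E.
B (6/5/3): B, D, F#, G.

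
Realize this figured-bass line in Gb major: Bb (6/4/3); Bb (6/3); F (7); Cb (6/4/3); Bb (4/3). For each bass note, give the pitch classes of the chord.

Bb (6/4/3): Bb, Db, Eb, Gb.
Bb (6/3): Bb, Db, Gb.
F (7/5/3): F, Ab, Cb, Eb.
Cb (6/4/3): Cb, Eb, F, Ab.
Bb (6/4/3): Bb, Db, Eb, Gb.

Bb, Db, Eb, Gb | Bb, Db, Gb | F, Ab, Cb, Eb | Cb, Eb, F, Ab | Bb, Db, Eb, Gb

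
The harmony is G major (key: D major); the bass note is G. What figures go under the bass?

no figures

G is the root of G major, so the chord is in root position.
A triad in root position is figured 5/3, conventionally abbreviated (no figures — root-position triad).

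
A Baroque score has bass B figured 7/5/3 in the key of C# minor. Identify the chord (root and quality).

The figures 7/5/3 indicate a seventh chord in root position.
In root position the bass is the root, so the root is B.
The chord tones are B, D#, F#, A, giving B dominant seventh.

B dominant seventh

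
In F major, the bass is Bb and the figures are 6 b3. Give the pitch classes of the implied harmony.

A third above Bb in this key is D, lowered to Db by the flat.
A sixth above Bb in this key is G.
Together with the bass Bb, this spells G diminished in first inversion.

Bb, Db, G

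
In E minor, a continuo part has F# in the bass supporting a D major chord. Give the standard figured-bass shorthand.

F# is the third of D major, so the chord is in first inversion.
A triad in first inversion is figured 6/3, conventionally abbreviated 6.

6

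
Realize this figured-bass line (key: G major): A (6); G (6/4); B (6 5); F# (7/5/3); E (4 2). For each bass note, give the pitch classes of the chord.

A (6/3): A, C, F#.
G (6/4): G, C, E.
B (6/5/3): B, D, F#, G.
F# (7/5/3): F#, A, C, E.
E (6/4/2): E, F#, A, C.

A, C, F# | G, C, E | B, D, F#, G | F#, A, C, E | E, F#, A, C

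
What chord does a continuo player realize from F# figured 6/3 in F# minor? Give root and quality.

D major

The figures 6/3 indicate a triad in first inversion.
In first inversion the root lies a sixth above the bass: a sixth above F# in F# minor is D.
The chord tones are F#, A, D, giving D major.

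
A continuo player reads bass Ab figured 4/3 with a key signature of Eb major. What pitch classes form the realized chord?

The written figures 4/3 are shorthand for 6/4/3: the 6 is implied.
A third above Ab in this key is C.
A fourth above Ab in this key is D.
A sixth above Ab in this key is F.
Together with the bass Ab, this spells D half-diminished seventh in second inversion.

Ab, C, D, F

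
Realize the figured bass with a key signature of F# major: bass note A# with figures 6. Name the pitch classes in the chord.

A#, C#, F#

The written figures 6 are shorthand for 6/3: the 3 is implied.
A third above A# in this key is C#.
A sixth above A# in this key is F#.
Together with the bass A#, this spells F# major in first inversion.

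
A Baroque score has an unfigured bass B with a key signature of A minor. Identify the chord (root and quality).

B diminished

An unfigured bass indicates a triad in root position.
In root position the bass is the root, so the root is B.
The chord tones are B, D, F, giving B diminished.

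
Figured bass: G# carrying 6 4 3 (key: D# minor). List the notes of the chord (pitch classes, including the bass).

G#, B, C#, E#

A third above G# in this key is B.
A fourth above G# in this key is C#.
A sixth above G# in this key is E#.
Together with the bass G#, this spells C# dominant seventh in second inversion.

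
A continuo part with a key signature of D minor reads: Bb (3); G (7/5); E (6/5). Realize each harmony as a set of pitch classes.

Bb, D, F | G, Bb, D, F | E, G, Bb, C

Bb (5/3): Bb, D, F.
G (7/5/3): G, Bb, D, F.
E (6/5/3): E, G, Bb, C.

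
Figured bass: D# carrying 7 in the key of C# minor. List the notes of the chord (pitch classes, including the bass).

D#, F#, A, C#

The written figures 7 are shorthand for 7/5/3: the 5/3 are implied.
A third above D# in this key is F#.
A fifth above D# in this key is A.
A seventh above D# in this key is C#.
Together with the bass D#, this spells D# half-diminished seventh in root position.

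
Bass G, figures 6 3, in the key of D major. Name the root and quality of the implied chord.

E minor

The figures 6 3 indicate a triad in first inversion.
In first inversion the root lies a sixth above the bass: a sixth above G in D major is E.
The chord tones are G, B, E, giving E minor.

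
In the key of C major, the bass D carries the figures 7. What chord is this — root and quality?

D minor seventh

The figures 7 indicate a seventh chord in root position.
In root position the bass is the root, so the root is D.
The chord tones are D, F, A, C, giving D minor seventh.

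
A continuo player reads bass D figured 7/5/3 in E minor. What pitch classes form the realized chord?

D, F#, A, C

A third above D in this key is F#.
A fifth above D in this key is A.
A seventh above D in this key is C.
Together with the bass D, this spells D dominant seventh in root position.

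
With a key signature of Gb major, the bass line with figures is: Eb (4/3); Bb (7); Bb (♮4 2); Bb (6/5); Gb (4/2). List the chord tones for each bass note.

Eb, Gb, Ab, Cb | Bb, Db, F, Ab | Bb, Cb, E, Gb | Bb, Db, F, Gb | Gb, Ab, Cb, Eb

Eb (6/4/3): Eb, Gb, Ab, Cb.
Bb (7/5/3): Bb, Db, F, Ab.
Bb (6/♮4/2): Bb, Cb, E, Gb.
Bb (6/5/3): Bb, Db, F, Gb.
Gb (6/4/2): Gb, Ab, Cb, Eb.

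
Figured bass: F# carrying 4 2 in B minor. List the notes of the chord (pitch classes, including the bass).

F#, G, B, D

The written figures 4 2 are shorthand for 6/4/2: the 6 is implied.
A second above F# in this key is G.
A fourth above F# in this key is B.
A sixth above F# in this key is D.
Together with the bass F#, this spells G major seventh in third inversion.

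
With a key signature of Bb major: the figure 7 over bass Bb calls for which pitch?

Counting 6 letter steps above Bb lands on A; in Bb major, that letter is A.

A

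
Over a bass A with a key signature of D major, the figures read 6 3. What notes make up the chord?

A third above A in this key is C#.
A sixth above A in this key is F#.
Together with the bass A, this spells F# minor in first inversion.

A, C#, F#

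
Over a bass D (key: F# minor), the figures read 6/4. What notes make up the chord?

A fourth above D in this key is G#.
A sixth above D in this key is B.
Together with the bass D, this spells G# diminished in second inversion.

D, G#, B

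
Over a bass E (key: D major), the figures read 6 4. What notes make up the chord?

A fourth above E in this key is A.
A sixth above E in this key is C#.
Together with the bass E, this spells A major in second inversion.

E, A, C#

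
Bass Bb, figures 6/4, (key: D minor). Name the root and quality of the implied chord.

The figures 6/4 indicate a triad in second inversion.
In second inversion the root lies a fourth above the bass: a fourth above Bb in D minor is E.
The chord tones are Bb, E, G, giving E diminished.

E diminished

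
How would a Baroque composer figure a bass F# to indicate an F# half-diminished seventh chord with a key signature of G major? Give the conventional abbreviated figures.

F# is the root of F# half-diminished seventh, so the chord is in root position.
A seventh chord in root position is figured 7/5/3, conventionally abbreviated 7.

7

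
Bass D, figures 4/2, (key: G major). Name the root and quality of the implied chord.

The figures 4/2 indicate a seventh chord in third inversion.
In third inversion the root lies a second above the bass: a second above D in G major is E.
The chord tones are D, E, G, B, giving E minor seventh.

E minor seventh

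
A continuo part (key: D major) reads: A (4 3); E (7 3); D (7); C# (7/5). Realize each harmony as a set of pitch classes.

A, C#, D, F# | E, G, B, D | D, F#, A, C# | C#, E, G, B

A (6/4/3): A, C#, D, F#.
E (7/5/3): E, G, B, D.
D (7/5/3): D, F#, A, C#.
C# (7/5/3): C#, E, G, B.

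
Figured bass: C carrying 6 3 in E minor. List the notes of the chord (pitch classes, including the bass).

A third above C in this key is E.
A sixth above C in this key is A.
Together with the bass C, this spells A minor in first inversion.

C, E, A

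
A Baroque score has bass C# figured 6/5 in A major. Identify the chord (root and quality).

The figures 6/5 indicate a seventh chord in first inversion.
In first inversion the root lies a sixth above the bass: a sixth above C# in A major is A.
The chord tones are C#, E, G#, A, giving A major seventh.

A major seventh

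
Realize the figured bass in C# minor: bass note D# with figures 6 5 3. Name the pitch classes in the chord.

D#, F#, A, B

A third above D# in this key is F#.
A fifth above D# in this key is A.
A sixth above D# in this key is B.
Together with the bass D#, this spells B dominant seventh in first inversion.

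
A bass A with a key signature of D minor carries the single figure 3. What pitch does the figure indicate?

C

Counting 2 letter steps above A lands on C; in D minor, that letter is C.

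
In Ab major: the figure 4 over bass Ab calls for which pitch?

Db

Counting 3 letter steps above Ab lands on D; in Ab major, that letter is Db.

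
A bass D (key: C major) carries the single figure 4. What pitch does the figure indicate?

Counting 3 letter steps above D lands on G; in C major, that letter is G.

G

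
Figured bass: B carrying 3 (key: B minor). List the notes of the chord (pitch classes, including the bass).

B, D, F#

The written figures 3 are shorthand for 5/3: the 5 is implied.
A third above B in this key is D.
A fifth above B in this key is F#.
Together with the bass B, this spells B minor in root position.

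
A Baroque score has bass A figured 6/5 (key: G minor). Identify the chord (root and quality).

The figures 6/5 indicate a seventh chord in first inversion.
In first inversion the root lies a sixth above the bass: a sixth above A in G minor is F.
The chord tones are A, C, Eb, F, giving F dominant seventh.

F dominant seventh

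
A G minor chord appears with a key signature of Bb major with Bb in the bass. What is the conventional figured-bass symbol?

6

Bb is the third of G minor, so the chord is in first inversion.
A triad in first inversion is figured 6/3, conventionally abbreviated 6.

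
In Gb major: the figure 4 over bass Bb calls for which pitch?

Eb

Counting 3 letter steps above Bb lands on E; in Gb major, that letter is Eb.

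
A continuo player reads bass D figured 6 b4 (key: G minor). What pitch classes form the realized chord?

D, Gb, Bb

A fourth above D in this key is G, lowered to Gb by the flat.
A sixth above D in this key is Bb.
Together with the bass D, this spells Gb augmented in second inversion.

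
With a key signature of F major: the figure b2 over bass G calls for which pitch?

Ab

Counting 1 letter step above G lands on A; in F major, that letter is A.
The b2 figure lowers it a semitone, giving Ab.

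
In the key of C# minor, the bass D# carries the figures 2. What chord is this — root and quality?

The figures 2 indicate a seventh chord in third inversion.
In third inversion the root lies a second above the bass: a second above D# in C# minor is E.
The chord tones are D#, E, G#, B, giving E major seventh.

E major seventh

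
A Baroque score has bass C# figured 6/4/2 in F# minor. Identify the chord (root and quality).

D major seventh

The figures 6/4/2 indicate a seventh chord in third inversion.
In third inversion the root lies a second above the bass: a second above C# in F# minor is D.
The chord tones are C#, D, F#, A, giving D major seventh.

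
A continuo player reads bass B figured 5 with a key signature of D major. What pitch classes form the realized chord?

The written figures 5 are shorthand for 5/3: the 3 is implied.
A third above B in this key is D.
A fifth above B in this key is F#.
Together with the bass B, this spells B minor in root position.

B, D, F#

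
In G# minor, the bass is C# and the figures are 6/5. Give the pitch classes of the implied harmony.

The written figures 6/5 are shorthand for 6/5/3: the 3 is implied.
A third above C# in this key is E.
A fifth above C# in this key is G#.
A sixth above C# in this key is A#.
Together with the bass C#, this spells A# half-diminished seventh in first inversion.

C#, E, G#, A#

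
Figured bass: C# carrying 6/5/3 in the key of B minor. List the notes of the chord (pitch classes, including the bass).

C#, E, G, A

A third above C# in this key is E.
A fifth above C# in this key is G.
A sixth above C# in this key is A.
Together with the bass C#, this spells A dominant seventh in first inversion.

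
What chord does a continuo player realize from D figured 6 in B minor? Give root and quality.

B minor

The figures 6 indicate a triad in first inversion.
In first inversion the root lies a sixth above the bass: a sixth above D in B minor is B.
The chord tones are D, F#, B, giving B minor.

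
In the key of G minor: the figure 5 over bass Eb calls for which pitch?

Counting 4 letter steps above Eb lands on B; in G minor, that letter is Bb.

Bb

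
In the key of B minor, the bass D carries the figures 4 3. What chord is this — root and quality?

G major seventh

The figures 4 3 indicate a seventh chord in second inversion.
In second inversion the root lies a fourth above the bass: a fourth above D in B minor is G.
The chord tones are D, F#, G, B, giving G major seventh.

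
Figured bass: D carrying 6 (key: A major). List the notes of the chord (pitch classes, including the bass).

The written figures 6 are shorthand for 6/3: the 3 is implied.
A third above D in this key is F#.
A sixth above D in this key is B.
Together with the bass D, this spells B minor in first inversion.

D, F#, B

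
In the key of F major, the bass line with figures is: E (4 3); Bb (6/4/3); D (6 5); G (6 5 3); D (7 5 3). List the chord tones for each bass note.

E, G, A, C | Bb, D, E, G | D, F, A, Bb | G, Bb, D, E | D, F, A, C

E (6/4/3): E, G, A, C.
Bb (6/4/3): Bb, D, E, G.
D (6/5/3): D, F, A, Bb.
G (6/5/3): G, Bb, D, E.
D (7/5/3): D, F, A, C.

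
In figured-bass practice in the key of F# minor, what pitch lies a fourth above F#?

B

Counting 3 letter steps above F# lands on B; in F# minor, that letter is B.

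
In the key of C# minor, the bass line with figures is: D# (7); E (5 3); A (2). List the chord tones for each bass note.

D# (7/5/3): D#, F#, A, C#.
E (5/3): E, G#, B.
A (6/4/2): A, B, D#, F#.

D#, F#, A, C# | E, G#, B | A, B, D#, F#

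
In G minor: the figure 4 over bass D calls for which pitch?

G

Counting 3 letter steps above D lands on G; in G minor, that letter is G.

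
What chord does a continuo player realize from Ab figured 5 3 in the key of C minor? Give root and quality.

Ab major

The figures 5 3 indicate a triad in root position.
In root position the bass is the root, so the root is Ab.
The chord tones are Ab, C, Eb, giving Ab major.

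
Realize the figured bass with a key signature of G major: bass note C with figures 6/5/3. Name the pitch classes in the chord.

A third above C in this key is E.
A fifth above C in this key is G.
A sixth above C in this key is A.
Together with the bass C, this spells A minor seventh in first inversion.

C, E, G, A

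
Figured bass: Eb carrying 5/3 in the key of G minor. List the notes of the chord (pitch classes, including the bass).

A third above Eb in this key is G.
A fifth above Eb in this key is Bb.
Together with the bass Eb, this spells Eb major in root position.

Eb, G, Bb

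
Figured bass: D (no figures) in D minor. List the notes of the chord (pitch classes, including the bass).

An unfigured bass implies 5/3.
A third above D in this key is F.
A fifth above D in this key is A.
Together with the bass D, this spells D minor in root position.

D, F, A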